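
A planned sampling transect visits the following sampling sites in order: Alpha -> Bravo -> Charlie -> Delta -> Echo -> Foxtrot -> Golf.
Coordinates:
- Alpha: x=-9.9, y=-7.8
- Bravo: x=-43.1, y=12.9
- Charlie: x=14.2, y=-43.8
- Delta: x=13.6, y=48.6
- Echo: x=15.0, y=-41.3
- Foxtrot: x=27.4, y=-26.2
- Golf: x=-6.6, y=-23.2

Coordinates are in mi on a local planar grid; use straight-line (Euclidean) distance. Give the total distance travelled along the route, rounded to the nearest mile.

Leg distances:
Alpha→Bravo: 39.1 mi  (cumulative 39.1 mi)
Bravo→Charlie: 80.6 mi  (cumulative 119.7 mi)
Charlie→Delta: 92.4 mi  (cumulative 212.1 mi)
Delta→Echo: 89.9 mi  (cumulative 302.0 mi)
Echo→Foxtrot: 19.5 mi  (cumulative 321.6 mi)
Foxtrot→Golf: 34.1 mi  (cumulative 355.7 mi)
Total route length ≈ 356 mi.

356 mi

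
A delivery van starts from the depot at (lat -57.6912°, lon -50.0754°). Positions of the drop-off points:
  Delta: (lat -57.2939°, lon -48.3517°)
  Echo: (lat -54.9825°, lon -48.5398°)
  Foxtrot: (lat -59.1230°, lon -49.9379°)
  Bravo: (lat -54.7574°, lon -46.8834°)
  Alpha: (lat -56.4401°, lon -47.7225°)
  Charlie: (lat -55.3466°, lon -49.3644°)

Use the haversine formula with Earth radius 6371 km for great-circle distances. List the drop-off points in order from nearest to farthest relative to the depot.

Delta, Foxtrot, Alpha, Charlie, Echo, Bravo

Distances from the depot:
Delta (lat -57.2939°, lon -48.3517°): 112.1 km
Foxtrot (lat -59.1230°, lon -49.9379°): 159.4 km
Alpha (lat -56.4401°, lon -47.7225°): 198.9 km
Charlie (lat -55.3466°, lon -49.3644°): 264.3 km
Echo (lat -54.9825°, lon -48.5398°): 315.7 km
Bravo (lat -54.7574°, lon -46.8834°): 381.2 km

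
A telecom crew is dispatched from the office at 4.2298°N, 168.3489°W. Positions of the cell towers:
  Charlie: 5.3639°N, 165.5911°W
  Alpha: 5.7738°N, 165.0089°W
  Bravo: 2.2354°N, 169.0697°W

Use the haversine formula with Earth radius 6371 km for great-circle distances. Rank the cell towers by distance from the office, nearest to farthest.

Bravo, Charlie, Alpha

Computing each great-circle distance from 4.2298°N, 168.3489°W:
Bravo 2.2354°N, 169.0697°W: 235.8 km
Charlie 5.3639°N, 165.5911°W: 330.6 km
Alpha 5.7738°N, 165.0089°W: 407.9 km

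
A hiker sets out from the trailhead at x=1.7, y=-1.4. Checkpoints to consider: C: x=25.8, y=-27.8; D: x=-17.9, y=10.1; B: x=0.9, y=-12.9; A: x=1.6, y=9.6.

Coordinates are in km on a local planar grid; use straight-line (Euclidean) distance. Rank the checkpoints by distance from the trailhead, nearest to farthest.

A, B, D, C

Computing each straight-line distance from x=1.7, y=-1.4:
A x=1.6, y=9.6: 11.0 km
B x=0.9, y=-12.9: 11.5 km
D x=-17.9, y=10.1: 22.7 km
C x=25.8, y=-27.8: 35.7 km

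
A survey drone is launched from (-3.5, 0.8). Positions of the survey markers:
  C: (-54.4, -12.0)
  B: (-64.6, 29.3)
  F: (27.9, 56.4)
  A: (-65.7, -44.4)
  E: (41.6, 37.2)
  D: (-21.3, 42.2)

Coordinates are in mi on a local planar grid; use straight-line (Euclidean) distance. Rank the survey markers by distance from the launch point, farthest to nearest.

A, B, F, E, C, D

Distances from the launch point:
A (-65.7, -44.4): 76.9 mi
B (-64.6, 29.3): 67.4 mi
F (27.9, 56.4): 63.9 mi
E (41.6, 37.2): 58.0 mi
C (-54.4, -12.0): 52.5 mi
D (-21.3, 42.2): 45.1 mi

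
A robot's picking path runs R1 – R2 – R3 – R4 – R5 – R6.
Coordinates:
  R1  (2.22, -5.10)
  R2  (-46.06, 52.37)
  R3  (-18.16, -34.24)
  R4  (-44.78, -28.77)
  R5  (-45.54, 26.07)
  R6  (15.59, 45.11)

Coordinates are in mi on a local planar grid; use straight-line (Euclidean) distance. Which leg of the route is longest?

Leg distances:
R1→R2: 75.1 mi
R2→R3: 91.0 mi
R3→R4: 27.2 mi
R4→R5: 54.8 mi
R5→R6: 64.0 mi
The longest leg is R2–R3 at 91.0 mi.

R2–R3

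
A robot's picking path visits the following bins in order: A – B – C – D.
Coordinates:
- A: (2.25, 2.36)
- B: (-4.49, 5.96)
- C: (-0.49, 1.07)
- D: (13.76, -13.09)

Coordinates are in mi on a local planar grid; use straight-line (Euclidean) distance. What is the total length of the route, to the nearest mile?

Leg distances:
A→B: 7.6 mi  (cumulative 7.6 mi)
B→C: 6.3 mi  (cumulative 14.0 mi)
C→D: 20.1 mi  (cumulative 34.0 mi)
Total route length ≈ 34 mi.

34 mi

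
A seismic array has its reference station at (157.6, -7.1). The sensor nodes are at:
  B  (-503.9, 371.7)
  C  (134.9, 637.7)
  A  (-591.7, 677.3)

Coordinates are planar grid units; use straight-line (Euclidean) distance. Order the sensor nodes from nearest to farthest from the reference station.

Computing each straight-line distance from (157.6, -7.1):
C (134.9, 637.7): 645.2
B (-503.9, 371.7): 762.3
A (-591.7, 677.3): 1014.8

C, B, A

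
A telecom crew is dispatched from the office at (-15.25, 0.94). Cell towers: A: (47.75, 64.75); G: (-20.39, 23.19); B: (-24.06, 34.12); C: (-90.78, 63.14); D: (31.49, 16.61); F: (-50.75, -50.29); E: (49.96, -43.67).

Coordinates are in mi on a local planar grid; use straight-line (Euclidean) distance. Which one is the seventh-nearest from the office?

Distances from the office ((-15.25, 0.94)):
G: 22.8 mi
B: 34.3 mi
D: 49.3 mi
F: 62.3 mi
E: 79.0 mi
A: 89.7 mi
C: 97.8 mi
The seventh-nearest is C at 97.8 mi.

C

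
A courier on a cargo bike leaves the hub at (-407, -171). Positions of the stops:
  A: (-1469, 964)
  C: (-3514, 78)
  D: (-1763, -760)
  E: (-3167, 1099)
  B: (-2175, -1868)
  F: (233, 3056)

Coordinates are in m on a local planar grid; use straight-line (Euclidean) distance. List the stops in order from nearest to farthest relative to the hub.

D, A, B, E, C, F

Computing each straight-line distance from (-407, -171):
D (-1763, -760): 1478.4 m
A (-1469, 964): 1554.4 m
B (-2175, -1868): 2450.6 m
E (-3167, 1099): 3038.2 m
C (-3514, 78): 3117.0 m
F (233, 3056): 3289.9 m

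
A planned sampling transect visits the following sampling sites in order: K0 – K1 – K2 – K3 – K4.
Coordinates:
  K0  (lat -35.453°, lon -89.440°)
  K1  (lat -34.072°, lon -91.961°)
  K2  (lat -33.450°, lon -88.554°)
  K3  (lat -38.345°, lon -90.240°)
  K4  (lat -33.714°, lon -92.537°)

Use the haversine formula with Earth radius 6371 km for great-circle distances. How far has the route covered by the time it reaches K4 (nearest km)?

Leg distances:
K0→K1: 276.8 km  (cumulative 276.8 km)
K1→K2: 322.4 km  (cumulative 599.2 km)
K2→K3: 565.1 km  (cumulative 1164.3 km)
K3→K4: 554.8 km  (cumulative 1719.0 km)
Cumulative distance at K4 ≈ 1719 km.

1719 km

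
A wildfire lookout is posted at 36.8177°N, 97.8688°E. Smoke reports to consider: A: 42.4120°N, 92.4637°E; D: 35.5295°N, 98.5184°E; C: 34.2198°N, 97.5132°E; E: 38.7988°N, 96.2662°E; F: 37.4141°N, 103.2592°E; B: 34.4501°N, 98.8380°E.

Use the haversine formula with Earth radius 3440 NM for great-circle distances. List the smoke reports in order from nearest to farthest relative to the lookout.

D, E, B, C, F, A

Distance from the lookout at 36.8177°N, 97.8688°E to each:
D 35.5295°N, 98.5184°E: 83.5 NM
E 38.7988°N, 96.2662°E: 141.2 NM
B 34.4501°N, 98.8380°E: 149.8 NM
C 34.2198°N, 97.5132°E: 156.9 NM
F 37.4141°N, 103.2592°E: 260.5 NM
A 42.4120°N, 92.4637°E: 418.5 NM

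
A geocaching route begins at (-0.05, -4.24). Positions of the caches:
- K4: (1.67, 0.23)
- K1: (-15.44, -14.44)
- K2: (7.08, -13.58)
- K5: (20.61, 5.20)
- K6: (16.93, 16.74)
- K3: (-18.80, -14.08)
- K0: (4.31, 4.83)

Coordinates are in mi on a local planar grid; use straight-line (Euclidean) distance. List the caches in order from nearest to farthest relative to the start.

K4, K0, K2, K1, K3, K5, K6

Computing each straight-line distance from (-0.05, -4.24):
K4 (1.67, 0.23): 4.8 mi
K0 (4.31, 4.83): 10.1 mi
K2 (7.08, -13.58): 11.8 mi
K1 (-15.44, -14.44): 18.5 mi
K3 (-18.80, -14.08): 21.2 mi
K5 (20.61, 5.20): 22.7 mi
K6 (16.93, 16.74): 27.0 mi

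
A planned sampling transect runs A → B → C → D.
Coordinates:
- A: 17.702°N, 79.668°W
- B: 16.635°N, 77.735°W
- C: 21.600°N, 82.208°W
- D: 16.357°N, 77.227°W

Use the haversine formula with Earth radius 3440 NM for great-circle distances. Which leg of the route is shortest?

Leg distances:
A→B: 128.1 NM
B→C: 391.4 NM
C→D: 423.1 NM
The shortest leg is A–B at 128.1 NM.

A–B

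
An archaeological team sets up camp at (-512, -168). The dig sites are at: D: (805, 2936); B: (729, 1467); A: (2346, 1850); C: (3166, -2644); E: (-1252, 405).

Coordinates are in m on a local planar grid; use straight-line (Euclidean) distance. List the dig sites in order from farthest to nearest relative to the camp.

C, A, D, B, E

Distances from the camp:
C (3166, -2644): 4433.8 m
A (2346, 1850): 3498.6 m
D (805, 2936): 3371.8 m
B (729, 1467): 2052.6 m
E (-1252, 405): 935.9 m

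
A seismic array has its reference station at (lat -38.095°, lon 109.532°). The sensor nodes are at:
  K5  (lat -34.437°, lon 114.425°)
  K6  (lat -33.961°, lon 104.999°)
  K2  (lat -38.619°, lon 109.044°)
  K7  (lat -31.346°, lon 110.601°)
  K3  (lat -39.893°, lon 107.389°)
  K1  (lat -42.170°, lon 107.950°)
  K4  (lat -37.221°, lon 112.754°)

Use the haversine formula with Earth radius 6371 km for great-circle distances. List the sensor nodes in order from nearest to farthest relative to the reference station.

K2, K3, K4, K1, K5, K6, K7

Computing each great-circle distance from (lat -38.095°, lon 109.532°):
K2 (lat -38.619°, lon 109.044°): 72.1 km
K3 (lat -39.893°, lon 107.389°): 272.5 km
K4 (lat -37.221°, lon 112.754°): 299.8 km
K1 (lat -42.170°, lon 107.950°): 472.6 km
K5 (lat -34.437°, lon 114.425°): 598.1 km
K6 (lat -33.961°, lon 104.999°): 614.2 km
K7 (lat -31.346°, lon 110.601°): 756.8 km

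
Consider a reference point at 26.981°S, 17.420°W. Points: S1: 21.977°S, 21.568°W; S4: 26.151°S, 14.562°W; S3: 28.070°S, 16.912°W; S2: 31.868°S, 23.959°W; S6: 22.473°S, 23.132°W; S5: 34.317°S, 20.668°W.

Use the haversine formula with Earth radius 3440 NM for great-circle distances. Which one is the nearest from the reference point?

Distances from the reference point (26.981°S, 17.420°W):
S3: 70.8 NM
S4: 161.4 NM
S1: 376.3 NM
S6: 412.5 NM
S2: 450.4 NM
S5: 471.2 NM
The nearest is S3 at 70.8 NM.

S3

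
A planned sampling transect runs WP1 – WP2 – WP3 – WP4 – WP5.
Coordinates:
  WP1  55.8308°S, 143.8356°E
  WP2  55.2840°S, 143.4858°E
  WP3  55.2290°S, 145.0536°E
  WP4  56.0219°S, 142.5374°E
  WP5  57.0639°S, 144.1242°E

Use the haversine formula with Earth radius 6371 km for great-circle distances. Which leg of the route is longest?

Leg distances:
WP1→WP2: 64.7 km
WP2→WP3: 99.5 km
WP3→WP4: 180.9 km
WP4→WP5: 151.3 km
The longest leg is WP3–WP4 at 180.9 km.

WP3–WP4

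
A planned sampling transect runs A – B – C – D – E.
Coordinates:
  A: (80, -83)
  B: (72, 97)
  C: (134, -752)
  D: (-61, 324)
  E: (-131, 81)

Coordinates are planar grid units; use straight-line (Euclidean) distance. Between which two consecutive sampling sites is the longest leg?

Leg distances:
A→B: 180.2
B→C: 851.3
C→D: 1093.5
D→E: 252.9
The longest leg is C–D at 1093.5.

C–D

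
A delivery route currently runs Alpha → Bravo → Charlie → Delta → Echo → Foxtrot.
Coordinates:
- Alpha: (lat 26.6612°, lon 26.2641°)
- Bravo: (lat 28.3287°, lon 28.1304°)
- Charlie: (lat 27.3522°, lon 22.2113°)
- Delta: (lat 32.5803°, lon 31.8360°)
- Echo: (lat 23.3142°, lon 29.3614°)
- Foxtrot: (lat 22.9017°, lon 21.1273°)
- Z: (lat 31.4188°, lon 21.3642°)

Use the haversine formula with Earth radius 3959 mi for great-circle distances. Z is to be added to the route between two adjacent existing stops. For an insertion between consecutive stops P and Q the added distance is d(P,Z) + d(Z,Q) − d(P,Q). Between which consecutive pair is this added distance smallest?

between Charlie and Delta

Added distance for inserting Z between each consecutive pair:
Alpha–Bravo: 737.9 mi
Bravo–Charlie: 375.8 mi
Charlie–Delta: 224.6 mi
Delta–Echo: 704.9 mi
Echo–Foxtrot: 808.7 mi
Smallest added distance is 224.6 mi, inserting between Charlie and Delta.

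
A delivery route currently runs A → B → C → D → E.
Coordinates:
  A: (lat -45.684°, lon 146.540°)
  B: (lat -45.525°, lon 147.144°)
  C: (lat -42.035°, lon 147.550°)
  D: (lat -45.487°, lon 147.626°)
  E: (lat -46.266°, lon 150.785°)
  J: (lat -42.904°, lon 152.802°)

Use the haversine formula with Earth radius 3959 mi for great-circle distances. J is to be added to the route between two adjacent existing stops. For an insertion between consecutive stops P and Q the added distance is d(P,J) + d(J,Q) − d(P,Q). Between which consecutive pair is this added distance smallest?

Added distance for inserting J between each consecutive pair:
A–B: 666.6 mi
B–C: 365.8 mi
C–D: 348.1 mi
D–E: 403.7 mi
Smallest added distance is 348.1 mi, inserting between C and D.

between C and D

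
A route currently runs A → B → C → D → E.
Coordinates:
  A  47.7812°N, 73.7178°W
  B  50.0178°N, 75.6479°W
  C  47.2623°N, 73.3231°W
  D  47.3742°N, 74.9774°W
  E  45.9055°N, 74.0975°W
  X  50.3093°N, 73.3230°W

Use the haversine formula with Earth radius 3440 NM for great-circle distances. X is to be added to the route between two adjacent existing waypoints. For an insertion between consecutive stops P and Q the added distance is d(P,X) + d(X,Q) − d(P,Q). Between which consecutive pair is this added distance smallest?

Added distance for inserting X between each consecutive pair:
A–B: 89.3 NM
B–C: 84.7 NM
C–D: 303.2 NM
D–E: 358.8 NM
Smallest added distance is 84.7 NM, inserting between B and C.

between B and C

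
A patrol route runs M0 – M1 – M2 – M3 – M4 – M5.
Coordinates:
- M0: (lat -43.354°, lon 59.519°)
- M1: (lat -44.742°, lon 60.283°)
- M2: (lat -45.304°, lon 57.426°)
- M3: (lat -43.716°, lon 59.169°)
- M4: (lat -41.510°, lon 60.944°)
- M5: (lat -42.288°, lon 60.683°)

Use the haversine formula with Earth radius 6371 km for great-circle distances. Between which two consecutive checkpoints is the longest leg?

Leg distances:
M0→M1: 166.0 km
M1→M2: 233.1 km
M2→M3: 224.2 km
M3→M4: 285.1 km
M4→M5: 89.2 km
The longest leg is M3–M4 at 285.1 km.

M3–M4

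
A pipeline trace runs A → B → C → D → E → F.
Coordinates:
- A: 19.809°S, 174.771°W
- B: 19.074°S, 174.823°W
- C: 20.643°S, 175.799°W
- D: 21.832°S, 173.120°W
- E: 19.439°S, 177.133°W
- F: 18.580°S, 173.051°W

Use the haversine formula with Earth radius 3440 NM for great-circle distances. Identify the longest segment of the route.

D–E

Leg distances:
A→B: 44.2 NM
B→C: 109.1 NM
C→D: 166.0 NM
D→E: 267.3 NM
E→F: 237.4 NM
The longest leg is D–E at 267.3 NM.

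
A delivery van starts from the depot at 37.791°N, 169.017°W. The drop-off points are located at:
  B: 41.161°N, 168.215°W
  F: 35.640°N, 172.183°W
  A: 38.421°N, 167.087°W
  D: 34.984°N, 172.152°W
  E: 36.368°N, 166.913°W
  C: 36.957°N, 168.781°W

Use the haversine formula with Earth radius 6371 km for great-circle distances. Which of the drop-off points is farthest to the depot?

Distances from the depot (37.791°N, 169.017°W):
D: 419.7 km
B: 381.0 km
F: 369.9 km
E: 244.7 km
A: 182.8 km
C: 95.1 km
The farthest is D at 419.7 km.

D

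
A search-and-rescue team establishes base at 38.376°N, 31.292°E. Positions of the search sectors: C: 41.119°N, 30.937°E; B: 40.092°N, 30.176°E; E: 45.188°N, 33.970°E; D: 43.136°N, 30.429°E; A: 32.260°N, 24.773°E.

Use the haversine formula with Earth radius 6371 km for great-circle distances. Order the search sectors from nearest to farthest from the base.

B, C, D, E, A

Distance from the base at 38.376°N, 31.292°E to each:
B 40.092°N, 30.176°E: 213.6 km
C 41.119°N, 30.937°E: 306.5 km
D 43.136°N, 30.429°E: 534.2 km
E 45.188°N, 33.970°E: 789.2 km
A 32.260°N, 24.773°E: 900.8 km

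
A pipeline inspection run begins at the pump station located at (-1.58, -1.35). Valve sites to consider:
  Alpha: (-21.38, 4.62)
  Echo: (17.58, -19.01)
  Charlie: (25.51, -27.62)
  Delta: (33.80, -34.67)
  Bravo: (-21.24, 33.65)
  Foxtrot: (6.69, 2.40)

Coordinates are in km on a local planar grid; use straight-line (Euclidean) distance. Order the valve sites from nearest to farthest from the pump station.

Foxtrot, Alpha, Echo, Charlie, Bravo, Delta

Computing each straight-line distance from (-1.58, -1.35):
Foxtrot (6.69, 2.40): 9.1 km
Alpha (-21.38, 4.62): 20.7 km
Echo (17.58, -19.01): 26.1 km
Charlie (25.51, -27.62): 37.7 km
Bravo (-21.24, 33.65): 40.1 km
Delta (33.80, -34.67): 48.6 km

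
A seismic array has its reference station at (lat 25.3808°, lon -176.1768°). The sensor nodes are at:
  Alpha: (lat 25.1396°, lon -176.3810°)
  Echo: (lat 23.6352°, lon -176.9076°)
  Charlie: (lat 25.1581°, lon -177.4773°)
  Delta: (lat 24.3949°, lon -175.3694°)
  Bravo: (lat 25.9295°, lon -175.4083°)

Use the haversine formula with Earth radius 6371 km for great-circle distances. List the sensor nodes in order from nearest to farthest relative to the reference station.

Alpha, Bravo, Charlie, Delta, Echo

Distances from the reference station:
Alpha (lat 25.1396°, lon -176.3810°): 33.8 km
Bravo (lat 25.9295°, lon -175.4083°): 98.3 km
Charlie (lat 25.1581°, lon -177.4773°): 133.1 km
Delta (lat 24.3949°, lon -175.3694°): 136.6 km
Echo (lat 23.6352°, lon -176.9076°): 207.7 km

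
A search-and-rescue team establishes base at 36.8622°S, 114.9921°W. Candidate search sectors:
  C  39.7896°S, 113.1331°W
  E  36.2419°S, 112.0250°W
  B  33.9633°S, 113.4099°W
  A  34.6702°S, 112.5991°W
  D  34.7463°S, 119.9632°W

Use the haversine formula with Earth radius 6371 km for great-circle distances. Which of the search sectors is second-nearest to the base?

Distance to each, sorted:
E: 273.8 km
A: 325.6 km
B: 352.8 km
C: 363.6 km
D: 506.2 km
The second-nearest is A at 325.6 km.

A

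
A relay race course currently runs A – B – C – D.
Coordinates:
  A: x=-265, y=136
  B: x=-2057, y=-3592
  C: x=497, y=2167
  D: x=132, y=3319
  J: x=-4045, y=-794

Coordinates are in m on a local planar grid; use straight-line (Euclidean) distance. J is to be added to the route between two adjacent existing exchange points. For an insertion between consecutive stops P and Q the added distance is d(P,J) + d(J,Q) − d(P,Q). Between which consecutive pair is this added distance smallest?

Added distance for inserting J between each consecutive pair:
A–B: 3188.7 m
B–C: 2554.3 m
C–D: 10075.6 m
Smallest added distance is 2554.3 m, inserting between B and C.

between B and C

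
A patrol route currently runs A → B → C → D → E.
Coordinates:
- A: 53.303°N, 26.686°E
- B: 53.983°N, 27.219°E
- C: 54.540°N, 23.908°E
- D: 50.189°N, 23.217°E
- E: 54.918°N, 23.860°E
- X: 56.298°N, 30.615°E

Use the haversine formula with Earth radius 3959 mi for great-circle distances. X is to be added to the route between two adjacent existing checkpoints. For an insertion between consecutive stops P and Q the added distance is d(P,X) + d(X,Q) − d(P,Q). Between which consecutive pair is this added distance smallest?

between B and C

Added distance for inserting X between each consecutive pair:
A–B: 416.3 mi
B–C: 359.2 mi
C–D: 508.2 mi
D–E: 473.0 mi
Smallest added distance is 359.2 mi, inserting between B and C.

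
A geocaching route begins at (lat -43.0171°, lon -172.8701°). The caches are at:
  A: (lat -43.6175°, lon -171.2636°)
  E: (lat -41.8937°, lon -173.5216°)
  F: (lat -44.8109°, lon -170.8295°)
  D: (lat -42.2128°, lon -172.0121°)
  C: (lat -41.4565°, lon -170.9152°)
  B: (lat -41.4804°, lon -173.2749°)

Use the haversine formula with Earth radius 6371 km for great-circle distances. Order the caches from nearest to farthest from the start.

Distance from the start at (lat -43.0171°, lon -172.8701°) to each:
D (lat -42.2128°, lon -172.0121°): 113.7 km
E (lat -41.8937°, lon -173.5216°): 135.9 km
A (lat -43.6175°, lon -171.2636°): 146.1 km
B (lat -41.4804°, lon -173.2749°): 174.1 km
C (lat -41.4565°, lon -170.9152°): 236.7 km
F (lat -44.8109°, lon -170.8295°): 257.9 km

D, E, A, B, C, F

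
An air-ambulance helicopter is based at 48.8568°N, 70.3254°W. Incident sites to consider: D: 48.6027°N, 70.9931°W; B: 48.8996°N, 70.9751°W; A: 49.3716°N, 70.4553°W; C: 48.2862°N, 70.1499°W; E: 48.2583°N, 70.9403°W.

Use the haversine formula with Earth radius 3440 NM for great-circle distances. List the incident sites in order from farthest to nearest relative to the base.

E, C, A, D, B

Distances from the base:
E 48.2583°N, 70.9403°W: 43.5 NM
C 48.2862°N, 70.1499°W: 35.0 NM
A 49.3716°N, 70.4553°W: 31.3 NM
D 48.6027°N, 70.9931°W: 30.5 NM
B 48.8996°N, 70.9751°W: 25.8 NM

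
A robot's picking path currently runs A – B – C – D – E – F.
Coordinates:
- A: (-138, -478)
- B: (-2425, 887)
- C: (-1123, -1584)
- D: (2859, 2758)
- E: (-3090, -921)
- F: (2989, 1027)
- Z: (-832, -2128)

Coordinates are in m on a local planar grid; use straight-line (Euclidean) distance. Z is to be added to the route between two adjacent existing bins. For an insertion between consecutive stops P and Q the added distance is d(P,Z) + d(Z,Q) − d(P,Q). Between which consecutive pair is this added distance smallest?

between C and D

Added distance for inserting Z between each consecutive pair:
A–B: 2536.6 m
B–C: 1233.9 m
C–D: 848.9 m
D–E: 1689.1 m
E–F: 1132.1 m
Smallest added distance is 848.9 m, inserting between C and D.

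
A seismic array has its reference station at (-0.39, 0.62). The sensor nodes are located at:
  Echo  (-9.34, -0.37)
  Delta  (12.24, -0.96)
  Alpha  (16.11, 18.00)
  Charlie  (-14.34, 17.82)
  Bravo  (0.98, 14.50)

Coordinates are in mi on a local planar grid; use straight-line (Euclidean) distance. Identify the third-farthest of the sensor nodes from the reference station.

Distances from the reference station ((-0.39, 0.62)):
Alpha: 24.0 mi
Charlie: 22.1 mi
Bravo: 13.9 mi
Delta: 12.7 mi
Echo: 9.0 mi
The third-farthest is Bravo at 13.9 mi.

Bravo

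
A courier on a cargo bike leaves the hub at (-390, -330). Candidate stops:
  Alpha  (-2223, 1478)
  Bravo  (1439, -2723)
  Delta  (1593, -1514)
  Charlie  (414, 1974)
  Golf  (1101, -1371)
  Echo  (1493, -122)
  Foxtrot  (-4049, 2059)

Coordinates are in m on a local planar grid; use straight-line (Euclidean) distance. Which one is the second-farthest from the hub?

Distance to each, sorted:
Foxtrot: 4369.9 m
Bravo: 3011.9 m
Alpha: 2574.6 m
Charlie: 2440.3 m
Delta: 2309.6 m
Echo: 1894.5 m
Golf: 1818.5 m
The second-farthest is Bravo at 3011.9 m.

Bravo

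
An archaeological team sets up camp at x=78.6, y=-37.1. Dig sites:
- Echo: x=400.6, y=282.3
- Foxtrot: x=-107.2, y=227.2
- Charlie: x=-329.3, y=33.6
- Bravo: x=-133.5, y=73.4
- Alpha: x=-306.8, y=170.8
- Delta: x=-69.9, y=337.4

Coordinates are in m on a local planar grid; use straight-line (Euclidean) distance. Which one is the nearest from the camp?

Bravo

Distances from the camp (x=78.6, y=-37.1):
Bravo: 239.2 m
Foxtrot: 323.1 m
Delta: 402.9 m
Charlie: 414.0 m
Alpha: 437.9 m
Echo: 453.5 m
The nearest is Bravo at 239.2 m.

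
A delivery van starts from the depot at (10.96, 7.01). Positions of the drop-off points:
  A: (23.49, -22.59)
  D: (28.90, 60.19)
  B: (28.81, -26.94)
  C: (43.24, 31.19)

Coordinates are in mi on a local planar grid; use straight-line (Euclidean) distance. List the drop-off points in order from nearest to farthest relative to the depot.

Computing each straight-line distance from (10.96, 7.01):
A (23.49, -22.59): 32.1 mi
B (28.81, -26.94): 38.4 mi
C (43.24, 31.19): 40.3 mi
D (28.90, 60.19): 56.1 mi

A, B, C, D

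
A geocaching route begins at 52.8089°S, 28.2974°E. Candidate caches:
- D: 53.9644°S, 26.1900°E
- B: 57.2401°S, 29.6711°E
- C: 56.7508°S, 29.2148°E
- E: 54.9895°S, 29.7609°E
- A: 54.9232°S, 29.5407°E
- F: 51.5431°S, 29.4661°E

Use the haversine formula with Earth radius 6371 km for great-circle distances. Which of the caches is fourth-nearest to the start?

Distances from the start (52.8089°S, 28.2974°E):
F: 161.7 km
D: 189.8 km
A: 248.8 km
E: 260.7 km
C: 442.2 km
B: 500.4 km
The fourth-nearest is E at 260.7 km.

E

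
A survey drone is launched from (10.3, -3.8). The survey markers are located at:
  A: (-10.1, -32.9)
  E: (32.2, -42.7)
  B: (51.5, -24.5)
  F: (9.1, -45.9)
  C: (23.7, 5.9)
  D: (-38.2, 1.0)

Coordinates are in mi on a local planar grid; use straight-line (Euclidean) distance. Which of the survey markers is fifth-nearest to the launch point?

Distance to each, sorted:
C: 16.5 mi
A: 35.5 mi
F: 42.1 mi
E: 44.6 mi
B: 46.1 mi
D: 48.7 mi
The fifth-nearest is B at 46.1 mi.

B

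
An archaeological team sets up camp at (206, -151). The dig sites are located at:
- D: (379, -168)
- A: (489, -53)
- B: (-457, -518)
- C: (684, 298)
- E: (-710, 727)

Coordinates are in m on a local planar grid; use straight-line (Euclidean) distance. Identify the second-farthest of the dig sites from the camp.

B

Distance to each, sorted:
E: 1268.8 m
B: 757.8 m
C: 655.8 m
A: 299.5 m
D: 173.8 m
The second-farthest is B at 757.8 m.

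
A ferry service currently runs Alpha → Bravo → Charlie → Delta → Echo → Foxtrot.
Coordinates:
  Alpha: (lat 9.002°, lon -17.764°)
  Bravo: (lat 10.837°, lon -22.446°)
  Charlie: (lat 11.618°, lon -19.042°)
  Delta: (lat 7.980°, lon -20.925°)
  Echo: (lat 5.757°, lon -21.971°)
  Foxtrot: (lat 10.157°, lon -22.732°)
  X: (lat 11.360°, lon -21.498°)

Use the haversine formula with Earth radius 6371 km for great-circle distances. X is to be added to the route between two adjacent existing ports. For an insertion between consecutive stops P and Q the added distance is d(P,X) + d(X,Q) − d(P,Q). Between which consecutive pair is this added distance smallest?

Added distance for inserting X between each consecutive pair:
Alpha–Bravo: 52.3 km
Bravo–Charlie: 6.5 km
Charlie–Delta: 196.1 km
Delta–Echo: 733.4 km
Echo–Foxtrot: 318.7 km
Smallest added distance is 6.5 km, inserting between Bravo and Charlie.

between Bravo and Charlie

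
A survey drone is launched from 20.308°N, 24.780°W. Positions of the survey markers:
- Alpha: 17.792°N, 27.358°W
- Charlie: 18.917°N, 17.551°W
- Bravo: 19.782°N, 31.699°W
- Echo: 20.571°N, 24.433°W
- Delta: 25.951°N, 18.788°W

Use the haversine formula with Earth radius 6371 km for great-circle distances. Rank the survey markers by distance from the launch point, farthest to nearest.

Delta, Charlie, Bravo, Alpha, Echo

Distance from the launch point at 20.308°N, 24.780°W to each:
Delta 25.951°N, 18.788°W: 876.7 km
Charlie 18.917°N, 17.551°W: 772.7 km
Bravo 19.782°N, 31.699°W: 725.1 km
Alpha 17.792°N, 27.358°W: 389.5 km
Echo 20.571°N, 24.433°W: 46.5 km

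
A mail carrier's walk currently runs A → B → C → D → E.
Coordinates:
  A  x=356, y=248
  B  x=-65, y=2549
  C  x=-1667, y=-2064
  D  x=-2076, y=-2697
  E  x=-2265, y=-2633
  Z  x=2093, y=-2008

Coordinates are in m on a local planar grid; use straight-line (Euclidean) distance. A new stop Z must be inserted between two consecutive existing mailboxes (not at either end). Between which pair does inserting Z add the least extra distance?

Added distance for inserting Z between each consecutive pair:
A–B: 5550.2 m
B–C: 3919.3 m
C–D: 7232.3 m
D–E: 8428.6 m
Smallest added distance is 3919.3 m, inserting between B and C.

between B and C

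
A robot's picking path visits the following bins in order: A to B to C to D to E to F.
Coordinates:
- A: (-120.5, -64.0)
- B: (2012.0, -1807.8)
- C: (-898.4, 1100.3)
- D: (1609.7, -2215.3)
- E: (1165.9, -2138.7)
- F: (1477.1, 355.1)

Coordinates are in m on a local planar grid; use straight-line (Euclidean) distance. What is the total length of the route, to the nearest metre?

Leg distances:
A→B: 2754.7 m  (cumulative 2754.7 m)
B→C: 4114.3 m  (cumulative 6869.0 m)
C→D: 4157.4 m  (cumulative 11026.4 m)
D→E: 450.4 m  (cumulative 11476.7 m)
E→F: 2513.1 m  (cumulative 13989.9 m)
Total route length ≈ 13990 m.

13990 m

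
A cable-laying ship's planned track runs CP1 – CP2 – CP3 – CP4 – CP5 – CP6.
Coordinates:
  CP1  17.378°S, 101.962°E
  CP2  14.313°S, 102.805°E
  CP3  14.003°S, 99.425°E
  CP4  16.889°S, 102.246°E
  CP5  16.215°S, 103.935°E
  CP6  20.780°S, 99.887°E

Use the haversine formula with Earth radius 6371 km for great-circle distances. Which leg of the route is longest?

CP5–CP6

Leg distances:
CP1→CP2: 352.5 km
CP2→CP3: 366.0 km
CP3→CP4: 440.9 km
CP4→CP5: 195.0 km
CP5→CP6: 663.1 km
The longest leg is CP5–CP6 at 663.1 km.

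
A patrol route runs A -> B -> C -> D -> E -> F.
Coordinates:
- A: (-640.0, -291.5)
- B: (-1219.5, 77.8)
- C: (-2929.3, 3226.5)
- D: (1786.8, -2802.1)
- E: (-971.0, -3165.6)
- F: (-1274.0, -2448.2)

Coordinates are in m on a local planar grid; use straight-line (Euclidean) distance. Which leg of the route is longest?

C–D

Leg distances:
A→B: 687.2 m
B→C: 3583.0 m
C→D: 7654.1 m
D→E: 2781.7 m
E→F: 778.8 m
The longest leg is C–D at 7654.1 m.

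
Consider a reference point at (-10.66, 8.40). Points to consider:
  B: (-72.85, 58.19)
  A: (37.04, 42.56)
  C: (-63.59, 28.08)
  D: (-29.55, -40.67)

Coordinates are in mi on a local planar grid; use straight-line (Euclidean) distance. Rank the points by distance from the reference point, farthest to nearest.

B, A, C, D

Distances from the reference point:
B (-72.85, 58.19): 79.7 mi
A (37.04, 42.56): 58.7 mi
C (-63.59, 28.08): 56.5 mi
D (-29.55, -40.67): 52.6 mi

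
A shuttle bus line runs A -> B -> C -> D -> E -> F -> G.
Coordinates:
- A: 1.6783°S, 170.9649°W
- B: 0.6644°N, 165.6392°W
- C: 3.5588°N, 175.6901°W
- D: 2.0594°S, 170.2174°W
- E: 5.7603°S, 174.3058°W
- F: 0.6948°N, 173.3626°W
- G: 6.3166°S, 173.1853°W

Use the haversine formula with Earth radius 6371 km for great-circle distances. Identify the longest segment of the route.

Leg distances:
A→B: 646.9 km
B→C: 1162.2 km
C→D: 871.9 km
D→E: 612.4 km
E→F: 725.4 km
F→G: 779.9 km
The longest leg is B–C at 1162.2 km.

B–C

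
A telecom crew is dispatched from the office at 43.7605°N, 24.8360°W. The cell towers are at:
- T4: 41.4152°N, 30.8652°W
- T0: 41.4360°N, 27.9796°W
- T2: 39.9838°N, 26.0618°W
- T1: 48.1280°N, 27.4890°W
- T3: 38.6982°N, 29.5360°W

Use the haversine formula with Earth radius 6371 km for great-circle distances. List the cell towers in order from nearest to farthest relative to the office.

T0, T2, T1, T4, T3

Computing each great-circle distance from 43.7605°N, 24.8360°W:
T0 41.4360°N, 27.9796°W: 364.7 km
T2 39.9838°N, 26.0618°W: 432.0 km
T1 48.1280°N, 27.4890°W: 527.1 km
T4 41.4152°N, 30.8652°W: 558.0 km
T3 38.6982°N, 29.5360°W: 686.3 km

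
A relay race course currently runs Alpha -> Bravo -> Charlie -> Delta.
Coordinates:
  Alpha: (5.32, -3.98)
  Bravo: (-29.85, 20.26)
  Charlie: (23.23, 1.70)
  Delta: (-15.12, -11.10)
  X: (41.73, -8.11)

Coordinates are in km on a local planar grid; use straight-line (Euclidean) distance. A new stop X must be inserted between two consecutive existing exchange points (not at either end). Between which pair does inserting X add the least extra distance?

Added distance for inserting X between each consecutive pair:
Alpha–Bravo: 70.9 km
Bravo–Charlie: 41.7 km
Charlie–Delta: 37.4 km
Smallest added distance is 37.4 km, inserting between Charlie and Delta.

between Charlie and Delta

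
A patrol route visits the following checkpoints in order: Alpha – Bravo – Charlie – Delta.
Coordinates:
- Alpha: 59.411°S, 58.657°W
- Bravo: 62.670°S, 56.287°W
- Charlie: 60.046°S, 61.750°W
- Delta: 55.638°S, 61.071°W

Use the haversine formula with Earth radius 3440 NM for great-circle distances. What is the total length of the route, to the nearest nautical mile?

695 NM

Leg distances:
Alpha→Bravo: 207.4 NM  (cumulative 207.4 NM)
Bravo→Charlie: 222.4 NM  (cumulative 429.8 NM)
Charlie→Delta: 265.5 NM  (cumulative 695.4 NM)
Total route length ≈ 695 NM.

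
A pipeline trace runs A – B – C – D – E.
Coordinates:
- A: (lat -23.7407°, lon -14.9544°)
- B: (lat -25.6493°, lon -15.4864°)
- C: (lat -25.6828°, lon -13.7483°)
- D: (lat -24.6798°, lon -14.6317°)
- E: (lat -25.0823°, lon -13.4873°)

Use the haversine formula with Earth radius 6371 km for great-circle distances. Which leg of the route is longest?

A–B

Leg distances:
A→B: 218.9 km
B→C: 174.2 km
C→D: 142.6 km
D→E: 123.8 km
The longest leg is A–B at 218.9 km.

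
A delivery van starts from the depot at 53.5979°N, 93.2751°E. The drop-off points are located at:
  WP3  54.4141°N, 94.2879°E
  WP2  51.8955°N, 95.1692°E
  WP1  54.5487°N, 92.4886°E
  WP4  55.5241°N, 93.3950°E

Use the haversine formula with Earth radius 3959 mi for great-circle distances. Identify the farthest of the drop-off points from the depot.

WP2

Distance to each, sorted:
WP2: 141.8 mi
WP4: 133.2 mi
WP1: 73.0 mi
WP3: 69.8 mi
The farthest is WP2 at 141.8 mi.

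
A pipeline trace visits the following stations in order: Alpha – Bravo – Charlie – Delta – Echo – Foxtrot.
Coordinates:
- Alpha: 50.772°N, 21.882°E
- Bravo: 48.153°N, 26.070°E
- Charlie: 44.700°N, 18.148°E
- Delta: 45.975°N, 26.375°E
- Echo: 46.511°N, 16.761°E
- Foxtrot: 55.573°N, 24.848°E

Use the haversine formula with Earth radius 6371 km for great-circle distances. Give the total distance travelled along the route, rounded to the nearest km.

Leg distances:
Alpha→Bravo: 419.9 km  (cumulative 419.9 km)
Bravo→Charlie: 717.8 km  (cumulative 1137.7 km)
Charlie→Delta: 658.2 km  (cumulative 1795.9 km)
Delta→Echo: 741.3 km  (cumulative 2537.2 km)
Echo→Foxtrot: 1153.7 km  (cumulative 3690.9 km)
Total route length ≈ 3691 km.

3691 km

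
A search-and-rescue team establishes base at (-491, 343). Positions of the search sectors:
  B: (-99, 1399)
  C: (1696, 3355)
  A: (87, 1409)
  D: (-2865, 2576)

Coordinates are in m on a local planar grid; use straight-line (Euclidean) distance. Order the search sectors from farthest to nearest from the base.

Distances from the base:
C (1696, 3355): 3722.2 m
D (-2865, 2576): 3259.2 m
A (87, 1409): 1212.6 m
B (-99, 1399): 1126.4 m

C, D, A, B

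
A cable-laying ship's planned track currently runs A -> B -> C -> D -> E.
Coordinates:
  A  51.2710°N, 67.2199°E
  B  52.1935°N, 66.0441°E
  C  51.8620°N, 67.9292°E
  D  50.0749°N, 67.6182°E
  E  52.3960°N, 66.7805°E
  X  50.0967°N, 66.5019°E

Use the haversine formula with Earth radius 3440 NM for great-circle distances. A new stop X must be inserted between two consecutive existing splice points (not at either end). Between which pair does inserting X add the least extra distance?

Added distance for inserting X between each consecutive pair:
A–B: 132.1 NM
B–C: 173.6 NM
C–D: 54.0 NM
D–E: 38.6 NM
Smallest added distance is 38.6 NM, inserting between D and E.

between D and E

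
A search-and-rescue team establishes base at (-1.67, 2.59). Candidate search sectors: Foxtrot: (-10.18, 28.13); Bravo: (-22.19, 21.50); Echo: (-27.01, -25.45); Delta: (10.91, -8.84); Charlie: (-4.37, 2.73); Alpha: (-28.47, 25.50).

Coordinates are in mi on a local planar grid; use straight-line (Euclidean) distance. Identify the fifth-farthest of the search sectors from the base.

Distances from the base ((-1.67, 2.59)):
Echo: 37.8 mi
Alpha: 35.3 mi
Bravo: 27.9 mi
Foxtrot: 26.9 mi
Delta: 17.0 mi
Charlie: 2.7 mi
The fifth-farthest is Delta at 17.0 mi.

Delta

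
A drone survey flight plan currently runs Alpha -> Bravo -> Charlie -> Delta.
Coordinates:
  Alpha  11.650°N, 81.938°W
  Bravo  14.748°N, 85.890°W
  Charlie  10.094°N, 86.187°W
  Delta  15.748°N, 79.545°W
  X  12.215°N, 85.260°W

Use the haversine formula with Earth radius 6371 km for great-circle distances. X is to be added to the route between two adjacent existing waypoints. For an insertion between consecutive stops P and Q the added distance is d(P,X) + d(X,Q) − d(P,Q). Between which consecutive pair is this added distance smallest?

Added distance for inserting X between each consecutive pair:
Alpha–Bravo: 107.4 km
Bravo–Charlie: 27.9 km
Charlie–Delta: 32.2 km
Smallest added distance is 27.9 km, inserting between Bravo and Charlie.

between Bravo and Charlie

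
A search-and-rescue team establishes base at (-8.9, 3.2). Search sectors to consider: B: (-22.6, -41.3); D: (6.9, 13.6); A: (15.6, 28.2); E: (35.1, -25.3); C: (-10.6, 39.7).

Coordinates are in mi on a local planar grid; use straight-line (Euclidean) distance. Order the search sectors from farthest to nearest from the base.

Computing each straight-line distance from (-8.9, 3.2):
E (35.1, -25.3): 52.4 mi
B (-22.6, -41.3): 46.6 mi
C (-10.6, 39.7): 36.5 mi
A (15.6, 28.2): 35.0 mi
D (6.9, 13.6): 18.9 mi

E, B, C, A, D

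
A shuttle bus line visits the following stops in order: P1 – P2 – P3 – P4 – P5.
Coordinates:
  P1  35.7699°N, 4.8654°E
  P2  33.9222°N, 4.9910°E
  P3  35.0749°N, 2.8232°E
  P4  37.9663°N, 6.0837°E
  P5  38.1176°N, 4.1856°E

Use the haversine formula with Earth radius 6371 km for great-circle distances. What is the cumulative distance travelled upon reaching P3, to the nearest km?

Leg distances:
P1→P2: 205.8 km  (cumulative 205.8 km)
P2→P3: 236.4 km  (cumulative 442.2 km)
Cumulative distance at P3 ≈ 442 km.

442 km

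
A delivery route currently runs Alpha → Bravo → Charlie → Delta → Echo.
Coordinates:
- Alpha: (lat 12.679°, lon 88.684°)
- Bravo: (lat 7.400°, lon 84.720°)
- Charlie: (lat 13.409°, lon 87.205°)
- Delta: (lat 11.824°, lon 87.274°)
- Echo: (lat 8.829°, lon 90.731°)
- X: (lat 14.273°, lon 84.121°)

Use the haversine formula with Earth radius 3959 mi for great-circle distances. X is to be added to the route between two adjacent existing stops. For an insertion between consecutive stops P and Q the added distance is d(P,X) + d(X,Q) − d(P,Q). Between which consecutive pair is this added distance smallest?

Added distance for inserting X between each consecutive pair:
Alpha–Bravo: 348.8 mi
Bravo–Charlie: 243.8 mi
Charlie–Delta: 377.2 mi
Delta–Echo: 542.8 mi
Smallest added distance is 243.8 mi, inserting between Bravo and Charlie.

between Bravo and Charlie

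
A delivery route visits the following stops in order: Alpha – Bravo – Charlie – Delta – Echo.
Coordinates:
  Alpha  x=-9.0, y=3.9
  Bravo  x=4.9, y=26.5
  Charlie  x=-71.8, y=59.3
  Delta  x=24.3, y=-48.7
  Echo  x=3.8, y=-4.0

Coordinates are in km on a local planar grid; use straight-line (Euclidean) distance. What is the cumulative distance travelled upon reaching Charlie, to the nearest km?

110 km

Leg distances:
Alpha→Bravo: 26.5 km  (cumulative 26.5 km)
Bravo→Charlie: 83.4 km  (cumulative 110.0 km)
Cumulative distance at Charlie ≈ 110 km.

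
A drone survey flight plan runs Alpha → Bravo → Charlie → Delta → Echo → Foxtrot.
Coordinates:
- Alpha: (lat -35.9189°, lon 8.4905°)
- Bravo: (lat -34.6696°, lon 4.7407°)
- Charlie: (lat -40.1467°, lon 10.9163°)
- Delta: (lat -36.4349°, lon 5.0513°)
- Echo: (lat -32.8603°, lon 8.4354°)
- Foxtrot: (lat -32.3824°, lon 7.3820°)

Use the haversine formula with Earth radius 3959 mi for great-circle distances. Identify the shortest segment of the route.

Echo–Foxtrot

Leg distances:
Alpha→Bravo: 228.4 mi
Bravo→Charlie: 507.8 mi
Charlie→Delta: 408.4 mi
Delta→Echo: 313.0 mi
Echo→Foxtrot: 69.6 mi
The shortest leg is Echo–Foxtrot at 69.6 mi.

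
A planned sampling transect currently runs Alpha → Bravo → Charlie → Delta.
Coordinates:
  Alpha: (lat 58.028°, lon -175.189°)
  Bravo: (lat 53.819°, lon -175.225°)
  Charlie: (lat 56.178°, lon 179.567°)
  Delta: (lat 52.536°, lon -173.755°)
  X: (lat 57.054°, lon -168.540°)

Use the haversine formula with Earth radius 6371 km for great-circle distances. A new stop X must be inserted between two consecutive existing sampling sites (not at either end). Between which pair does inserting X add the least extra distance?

between Alpha and Bravo

Added distance for inserting X between each consecutive pair:
Alpha–Bravo: 496.9 km
Bravo–Charlie: 864.0 km
Charlie–Delta: 744.1 km
Smallest added distance is 496.9 km, inserting between Alpha and Bravo.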